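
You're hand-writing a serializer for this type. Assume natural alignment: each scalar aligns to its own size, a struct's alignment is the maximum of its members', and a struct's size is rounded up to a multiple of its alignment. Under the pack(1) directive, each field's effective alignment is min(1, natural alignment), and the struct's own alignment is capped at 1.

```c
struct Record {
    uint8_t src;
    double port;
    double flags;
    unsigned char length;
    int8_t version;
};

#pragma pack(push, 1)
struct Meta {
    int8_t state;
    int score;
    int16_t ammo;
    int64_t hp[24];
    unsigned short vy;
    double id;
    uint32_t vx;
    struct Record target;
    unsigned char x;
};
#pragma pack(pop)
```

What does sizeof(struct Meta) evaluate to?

Record: 0..1  src  (1B, 1-aligned); 1..8  -- padding (7B); 8..16  port  (8B, 8-aligned); 16..24  flags  (8B, 8-aligned); 24..25  length  (1B, 1-aligned); 25..26  version  (1B, 1-aligned); 26..32  -- tail padding (6B); sizeof = 32, alignof = 8
0..1  state  (1B, 1-aligned)
1..5  score  (4B, 1-aligned)
5..7  ammo  (2B, 1-aligned)
7..199  hp  (192B, 1-aligned)
199..201  vy  (2B, 1-aligned)
201..209  id  (8B, 1-aligned)
209..213  vx  (4B, 1-aligned)
213..245  target  (32B, 1-aligned)
245..246  x  (1B, 1-aligned)
sizeof = 246, alignof = 1

246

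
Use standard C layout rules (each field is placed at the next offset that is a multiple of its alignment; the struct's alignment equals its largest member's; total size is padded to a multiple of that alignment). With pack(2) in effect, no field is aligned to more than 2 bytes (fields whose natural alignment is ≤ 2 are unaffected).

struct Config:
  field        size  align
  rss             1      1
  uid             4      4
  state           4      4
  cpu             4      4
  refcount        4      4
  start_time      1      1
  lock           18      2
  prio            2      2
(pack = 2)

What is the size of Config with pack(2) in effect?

40

@0: rss [1B, align 1] → 1
+1 pad (align 2)
@2: uid [4B, align 2] → 6
@6: state [4B, align 2] → 10
@10: cpu [4B, align 2] → 14
@14: refcount [4B, align 2] → 18
@18: start_time [1B, align 1] → 19
+1 pad (align 2)
@20: lock [18B, align 2] → 38
@38: prio [2B, align 2] → 40
size 40, align 2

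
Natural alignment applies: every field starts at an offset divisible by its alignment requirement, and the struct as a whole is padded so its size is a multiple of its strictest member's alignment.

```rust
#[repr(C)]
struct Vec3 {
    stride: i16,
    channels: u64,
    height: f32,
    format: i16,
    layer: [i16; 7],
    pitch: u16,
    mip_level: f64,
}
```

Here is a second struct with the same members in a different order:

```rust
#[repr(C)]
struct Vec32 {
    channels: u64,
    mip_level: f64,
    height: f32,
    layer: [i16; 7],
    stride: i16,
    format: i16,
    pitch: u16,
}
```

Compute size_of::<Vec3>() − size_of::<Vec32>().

0..2  stride  (2B, 2-aligned)
2..8  -- padding (6B)
8..16  channels  (8B, 8-aligned)
16..20  height  (4B, 4-aligned)
20..22  format  (2B, 2-aligned)
22..36  layer  (14B, 2-aligned)
36..38  pitch  (2B, 2-aligned)
38..40  -- padding (2B)
40..48  mip_level  (8B, 8-aligned)
sizeof = 48, alignof = 8
— Vec32 —
0..8  channels  (8B, 8-aligned)
8..16  mip_level  (8B, 8-aligned)
16..20  height  (4B, 4-aligned)
20..34  layer  (14B, 2-aligned)
34..36  stride  (2B, 2-aligned)
36..38  format  (2B, 2-aligned)
38..40  pitch  (2B, 2-aligned)
sizeof = 40, alignof = 8
48 − 40 = 8

8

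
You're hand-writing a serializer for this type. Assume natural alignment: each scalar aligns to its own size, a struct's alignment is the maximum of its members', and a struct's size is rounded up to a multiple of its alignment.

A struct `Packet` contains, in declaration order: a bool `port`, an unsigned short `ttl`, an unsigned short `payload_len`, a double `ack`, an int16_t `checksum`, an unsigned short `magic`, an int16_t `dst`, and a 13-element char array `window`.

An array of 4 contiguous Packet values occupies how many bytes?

port at 0 (size 1, align 1) → ends 1
pad 1 to align 2 for ttl
ttl at 2 (size 2, align 2) → ends 4
payload_len at 4 (size 2, align 2) → ends 6
pad 2 to align 8 for ack
ack at 8 (size 8, align 8) → ends 16
checksum at 16 (size 2, align 2) → ends 18
magic at 18 (size 2, align 2) → ends 20
dst at 20 (size 2, align 2) → ends 22
window at 22 (size 13, align 1) → ends 35
tail pad 5 to reach multiple of 8
total 40 bytes, alignment 8
array of 4: 4 × 40 = 160

160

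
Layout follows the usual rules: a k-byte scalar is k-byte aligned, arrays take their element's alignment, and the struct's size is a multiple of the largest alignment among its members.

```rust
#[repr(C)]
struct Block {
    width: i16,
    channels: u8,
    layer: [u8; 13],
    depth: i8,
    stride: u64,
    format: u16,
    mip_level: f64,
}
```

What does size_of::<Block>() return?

@0: width [2B, align 2] → 2
@2: channels [1B, align 1] → 3
@3: layer [13B, align 1] → 16
@16: depth [1B, align 1] → 17
+7 pad (align 8)
@24: stride [8B, align 8] → 32
@32: format [2B, align 2] → 34
+6 pad (align 8)
@40: mip_level [8B, align 8] → 48
size 48, align 8

48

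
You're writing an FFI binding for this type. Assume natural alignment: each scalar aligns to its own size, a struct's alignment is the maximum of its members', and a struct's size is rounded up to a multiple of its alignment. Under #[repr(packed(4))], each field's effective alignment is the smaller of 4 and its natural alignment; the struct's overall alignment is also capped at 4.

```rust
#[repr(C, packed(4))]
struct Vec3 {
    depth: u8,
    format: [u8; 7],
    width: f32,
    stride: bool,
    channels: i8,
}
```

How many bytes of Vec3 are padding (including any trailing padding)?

2

depth at 0 (size 1, align 1) → ends 1
format at 1 (size 7, align 1) → ends 8
width at 8 (size 4, align 4) → ends 12
stride at 12 (size 1, align 1) → ends 13
channels at 13 (size 1, align 1) → ends 14
tail pad 2 to reach multiple of 4
total 16 bytes, alignment 4
data bytes 14, size 16 → padding 2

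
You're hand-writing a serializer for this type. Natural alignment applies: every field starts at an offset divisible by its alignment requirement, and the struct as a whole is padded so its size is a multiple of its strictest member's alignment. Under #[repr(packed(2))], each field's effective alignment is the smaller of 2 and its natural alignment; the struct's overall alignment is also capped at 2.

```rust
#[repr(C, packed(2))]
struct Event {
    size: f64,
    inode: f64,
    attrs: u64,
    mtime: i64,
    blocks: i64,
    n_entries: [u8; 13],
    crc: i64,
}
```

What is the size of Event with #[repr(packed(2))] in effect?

size at 0 (size 8, align 2) → ends 8
inode at 8 (size 8, align 2) → ends 16
attrs at 16 (size 8, align 2) → ends 24
mtime at 24 (size 8, align 2) → ends 32
blocks at 32 (size 8, align 2) → ends 40
n_entries at 40 (size 13, align 1) → ends 53
pad 1 to align 2 for crc
crc at 54 (size 8, align 2) → ends 62
total 62 bytes, alignment 2

62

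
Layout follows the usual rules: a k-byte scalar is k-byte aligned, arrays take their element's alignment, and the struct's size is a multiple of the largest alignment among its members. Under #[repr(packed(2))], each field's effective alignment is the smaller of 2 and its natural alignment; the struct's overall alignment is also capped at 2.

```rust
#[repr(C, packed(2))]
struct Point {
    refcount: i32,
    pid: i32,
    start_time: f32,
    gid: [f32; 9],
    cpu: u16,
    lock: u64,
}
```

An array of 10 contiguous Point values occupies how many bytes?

580

refcount at 0 (size 4, align 2) → ends 4
pid at 4 (size 4, align 2) → ends 8
start_time at 8 (size 4, align 2) → ends 12
gid at 12 (size 36, align 2) → ends 48
cpu at 48 (size 2, align 2) → ends 50
lock at 50 (size 8, align 2) → ends 58
total 58 bytes, alignment 2
array of 10: 10 × 58 = 580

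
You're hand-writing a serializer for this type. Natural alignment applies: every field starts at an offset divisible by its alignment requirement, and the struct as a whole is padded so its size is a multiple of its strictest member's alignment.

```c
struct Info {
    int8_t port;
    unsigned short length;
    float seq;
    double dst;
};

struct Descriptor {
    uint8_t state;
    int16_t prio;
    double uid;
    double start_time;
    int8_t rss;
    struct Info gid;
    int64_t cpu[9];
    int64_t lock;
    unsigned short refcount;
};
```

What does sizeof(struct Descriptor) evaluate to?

136

Info: 0..1  port  (1B, 1-aligned); 1..2  -- padding (1B); 2..4  length  (2B, 2-aligned); 4..8  seq  (4B, 4-aligned); 8..16  dst  (8B, 8-aligned); sizeof = 16, alignof = 8
0..1  state  (1B, 1-aligned)
1..2  -- padding (1B)
2..4  prio  (2B, 2-aligned)
4..8  -- padding (4B)
8..16  uid  (8B, 8-aligned)
16..24  start_time  (8B, 8-aligned)
24..25  rss  (1B, 1-aligned)
25..32  -- padding (7B)
32..48  gid  (16B, 8-aligned)
48..120  cpu  (72B, 8-aligned)
120..128  lock  (8B, 8-aligned)
128..130  refcount  (2B, 2-aligned)
130..136  -- tail padding (6B)
sizeof = 136, alignof = 8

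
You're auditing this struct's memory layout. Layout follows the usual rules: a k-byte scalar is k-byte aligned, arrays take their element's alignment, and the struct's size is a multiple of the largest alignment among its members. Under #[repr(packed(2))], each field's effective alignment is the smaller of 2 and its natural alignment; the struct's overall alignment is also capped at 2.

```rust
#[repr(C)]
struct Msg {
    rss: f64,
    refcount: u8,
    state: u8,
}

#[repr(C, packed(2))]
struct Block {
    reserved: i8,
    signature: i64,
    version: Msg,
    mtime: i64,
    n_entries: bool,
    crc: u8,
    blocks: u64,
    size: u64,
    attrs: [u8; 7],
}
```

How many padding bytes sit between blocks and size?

Msg: @0: rss [8B, align 8] → 8; @8: refcount [1B, align 1] → 9; @9: state [1B, align 1] → 10; +6 tail pad (align 8); size 16, align 8
@0: reserved [1B, align 1] → 1
+1 pad (align 2)
@2: signature [8B, align 2] → 10
@10: version [16B, align 2] → 26
@26: mtime [8B, align 2] → 34
@34: n_entries [1B, align 1] → 35
@35: crc [1B, align 1] → 36
@36: blocks [8B, align 2] → 44
@44: size [8B, align 2] → 52

0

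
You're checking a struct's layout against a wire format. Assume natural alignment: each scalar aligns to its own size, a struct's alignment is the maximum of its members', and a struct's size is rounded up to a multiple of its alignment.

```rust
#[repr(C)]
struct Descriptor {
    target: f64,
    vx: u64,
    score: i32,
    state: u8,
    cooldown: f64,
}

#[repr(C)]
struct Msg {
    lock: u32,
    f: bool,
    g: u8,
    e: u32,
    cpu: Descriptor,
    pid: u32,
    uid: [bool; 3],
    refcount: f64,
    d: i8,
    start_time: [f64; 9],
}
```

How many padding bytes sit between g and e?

2

Descriptor: @0: target [8B, align 8] → 8; @8: vx [8B, align 8] → 16; @16: score [4B, align 4] → 20; @20: state [1B, align 1] → 21; +3 pad (align 8); @24: cooldown [8B, align 8] → 32; size 32, align 8
@0: lock [4B, align 4] → 4
@4: f [1B, align 1] → 5
@5: g [1B, align 1] → 6
+2 pad (align 4)
@8: e [4B, align 4] → 12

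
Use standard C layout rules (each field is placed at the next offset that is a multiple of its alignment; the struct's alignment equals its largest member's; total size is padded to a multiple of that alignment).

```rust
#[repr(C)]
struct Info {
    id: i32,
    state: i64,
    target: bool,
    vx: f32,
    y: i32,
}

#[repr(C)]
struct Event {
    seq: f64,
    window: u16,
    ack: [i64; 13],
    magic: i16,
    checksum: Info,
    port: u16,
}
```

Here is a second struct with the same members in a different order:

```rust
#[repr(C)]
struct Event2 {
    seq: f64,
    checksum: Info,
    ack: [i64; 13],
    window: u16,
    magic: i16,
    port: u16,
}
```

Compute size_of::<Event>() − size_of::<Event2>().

Info: id at 0 (size 4, align 4) → ends 4; pad 4 to align 8 for state; state at 8 (size 8, align 8) → ends 16; target at 16 (size 1, align 1) → ends 17; pad 3 to align 4 for vx; vx at 20 (size 4, align 4) → ends 24; y at 24 (size 4, align 4) → ends 28; tail pad 4 to reach multiple of 8; total 32 bytes, alignment 8
seq at 0 (size 8, align 8) → ends 8
window at 8 (size 2, align 2) → ends 10
pad 6 to align 8 for ack
ack at 16 (size 104, align 8) → ends 120
magic at 120 (size 2, align 2) → ends 122
pad 6 to align 8 for checksum
checksum at 128 (size 32, align 8) → ends 160
port at 160 (size 2, align 2) → ends 162
tail pad 6 to reach multiple of 8
total 168 bytes, alignment 8
— Event2 —
seq at 0 (size 8, align 8) → ends 8
checksum at 8 (size 32, align 8) → ends 40
ack at 40 (size 104, align 8) → ends 144
window at 144 (size 2, align 2) → ends 146
magic at 146 (size 2, align 2) → ends 148
port at 148 (size 2, align 2) → ends 150
tail pad 2 to reach multiple of 8
total 152 bytes, alignment 8
168 − 152 = 16

16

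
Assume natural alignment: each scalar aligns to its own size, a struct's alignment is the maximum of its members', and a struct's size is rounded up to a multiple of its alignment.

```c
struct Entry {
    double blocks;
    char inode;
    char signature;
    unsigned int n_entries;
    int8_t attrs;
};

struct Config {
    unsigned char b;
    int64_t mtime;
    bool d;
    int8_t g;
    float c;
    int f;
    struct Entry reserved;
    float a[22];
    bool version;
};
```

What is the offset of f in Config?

24

Entry: blocks at 0 (size 8, align 8) → ends 8; inode at 8 (size 1, align 1) → ends 9; signature at 9 (size 1, align 1) → ends 10; pad 2 to align 4 for n_entries; n_entries at 12 (size 4, align 4) → ends 16; attrs at 16 (size 1, align 1) → ends 17; tail pad 7 to reach multiple of 8; total 24 bytes, alignment 8
b at 0 (size 1, align 1) → ends 1
pad 7 to align 8 for mtime
mtime at 8 (size 8, align 8) → ends 16
d at 16 (size 1, align 1) → ends 17
g at 17 (size 1, align 1) → ends 18
pad 2 to align 4 for c
c at 20 (size 4, align 4) → ends 24
f at 24 (size 4, align 4) → ends 28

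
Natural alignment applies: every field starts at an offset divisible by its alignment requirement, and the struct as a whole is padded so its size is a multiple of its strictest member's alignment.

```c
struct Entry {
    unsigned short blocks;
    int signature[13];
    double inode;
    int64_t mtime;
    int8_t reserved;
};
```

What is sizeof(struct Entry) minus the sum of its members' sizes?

9

@0: blocks [2B, align 2] → 2
+2 pad (align 4)
@4: signature [52B, align 4] → 56
@56: inode [8B, align 8] → 64
@64: mtime [8B, align 8] → 72
@72: reserved [1B, align 1] → 73
+7 tail pad (align 8)
size 80, align 8
data bytes 71, size 80 → padding 9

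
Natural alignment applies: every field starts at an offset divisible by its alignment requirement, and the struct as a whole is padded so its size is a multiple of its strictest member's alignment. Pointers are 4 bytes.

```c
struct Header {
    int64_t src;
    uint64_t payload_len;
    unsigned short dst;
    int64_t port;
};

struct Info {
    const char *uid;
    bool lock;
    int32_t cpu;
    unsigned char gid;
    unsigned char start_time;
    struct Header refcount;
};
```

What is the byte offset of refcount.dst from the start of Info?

32

Header: src at 0 (size 8, align 8) → ends 8; payload_len at 8 (size 8, align 8) → ends 16; dst at 16 (size 2, align 2) → ends 18; pad 6 to align 8 for port; port at 24 (size 8, align 8) → ends 32; total 32 bytes, alignment 8
uid at 0 (size 4, align 4) → ends 4
lock at 4 (size 1, align 1) → ends 5
pad 3 to align 4 for cpu
cpu at 8 (size 4, align 4) → ends 12
gid at 12 (size 1, align 1) → ends 13
start_time at 13 (size 1, align 1) → ends 14
pad 2 to align 8 for refcount
refcount at 16 (size 32, align 8) → ends 48
within Header: dst at 16
16 + 16 = 32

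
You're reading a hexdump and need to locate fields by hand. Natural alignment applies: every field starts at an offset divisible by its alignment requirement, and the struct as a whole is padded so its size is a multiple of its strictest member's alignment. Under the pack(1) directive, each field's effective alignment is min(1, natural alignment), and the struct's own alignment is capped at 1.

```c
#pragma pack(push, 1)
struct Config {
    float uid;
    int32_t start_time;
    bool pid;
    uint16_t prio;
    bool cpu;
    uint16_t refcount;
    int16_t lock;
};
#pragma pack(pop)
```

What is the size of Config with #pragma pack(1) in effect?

uid at 0 (size 4, align 1) → ends 4
start_time at 4 (size 4, align 1) → ends 8
pid at 8 (size 1, align 1) → ends 9
prio at 9 (size 2, align 1) → ends 11
cpu at 11 (size 1, align 1) → ends 12
refcount at 12 (size 2, align 1) → ends 14
lock at 14 (size 2, align 1) → ends 16
total 16 bytes, alignment 1

16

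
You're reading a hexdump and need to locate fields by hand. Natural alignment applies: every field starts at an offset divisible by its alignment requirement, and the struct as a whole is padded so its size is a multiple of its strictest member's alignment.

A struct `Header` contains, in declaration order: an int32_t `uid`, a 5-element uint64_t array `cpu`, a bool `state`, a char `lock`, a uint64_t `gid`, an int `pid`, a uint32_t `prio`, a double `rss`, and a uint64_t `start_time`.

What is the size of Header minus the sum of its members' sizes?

0..4  uid  (4B, 4-aligned)
4..8  -- padding (4B)
8..48  cpu  (40B, 8-aligned)
48..49  state  (1B, 1-aligned)
49..50  lock  (1B, 1-aligned)
50..56  -- padding (6B)
56..64  gid  (8B, 8-aligned)
64..68  pid  (4B, 4-aligned)
68..72  prio  (4B, 4-aligned)
72..80  rss  (8B, 8-aligned)
80..88  start_time  (8B, 8-aligned)
sizeof = 88, alignof = 8
data bytes 78, size 88 → padding 10

10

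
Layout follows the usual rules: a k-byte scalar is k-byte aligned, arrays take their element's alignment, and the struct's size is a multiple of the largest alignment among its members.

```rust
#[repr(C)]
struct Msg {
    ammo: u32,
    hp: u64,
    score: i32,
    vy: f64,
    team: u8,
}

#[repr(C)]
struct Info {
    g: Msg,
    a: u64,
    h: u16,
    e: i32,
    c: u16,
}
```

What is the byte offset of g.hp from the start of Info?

Msg: ammo at 0 (size 4, align 4) → ends 4; pad 4 to align 8 for hp; hp at 8 (size 8, align 8) → ends 16; score at 16 (size 4, align 4) → ends 20; pad 4 to align 8 for vy; vy at 24 (size 8, align 8) → ends 32; team at 32 (size 1, align 1) → ends 33; tail pad 7 to reach multiple of 8; total 40 bytes, alignment 8
g at 0 (size 40, align 8) → ends 40
within Msg: hp at 8
0 + 8 = 8

8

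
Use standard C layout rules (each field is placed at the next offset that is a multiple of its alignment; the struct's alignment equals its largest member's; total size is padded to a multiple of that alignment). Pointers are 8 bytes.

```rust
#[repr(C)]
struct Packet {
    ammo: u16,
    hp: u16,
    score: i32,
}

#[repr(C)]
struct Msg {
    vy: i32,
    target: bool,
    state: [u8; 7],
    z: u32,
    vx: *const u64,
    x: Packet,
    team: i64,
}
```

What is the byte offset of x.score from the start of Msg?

Packet: 0..2  ammo  (2B, 2-aligned); 2..4  hp  (2B, 2-aligned); 4..8  score  (4B, 4-aligned); sizeof = 8, alignof = 4
0..4  vy  (4B, 4-aligned)
4..5  target  (1B, 1-aligned)
5..12  state  (7B, 1-aligned)
12..16  z  (4B, 4-aligned)
16..24  vx  (8B, 8-aligned)
24..32  x  (8B, 4-aligned)
within Packet: score at 4
24 + 4 = 28

28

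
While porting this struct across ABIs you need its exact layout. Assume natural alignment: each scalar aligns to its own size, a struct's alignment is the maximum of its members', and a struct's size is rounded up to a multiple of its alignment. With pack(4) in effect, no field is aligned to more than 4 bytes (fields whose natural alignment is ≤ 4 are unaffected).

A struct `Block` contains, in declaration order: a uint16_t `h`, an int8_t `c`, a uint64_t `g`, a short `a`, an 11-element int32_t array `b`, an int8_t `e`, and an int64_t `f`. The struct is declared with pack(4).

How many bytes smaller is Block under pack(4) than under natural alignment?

8

natural layout:
  @0: h [2B, align 2] → 2
  @2: c [1B, align 1] → 3
  +5 pad (align 8)
  @8: g [8B, align 8] → 16
  @16: a [2B, align 2] → 18
  +2 pad (align 4)
  @20: b [44B, align 4] → 64
  @64: e [1B, align 1] → 65
  +7 pad (align 8)
  @72: f [8B, align 8] → 80
  size 80, align 8
packed(4) layout:
  @0: h [2B, align 2] → 2
  @2: c [1B, align 1] → 3
  +1 pad (align 4)
  @4: g [8B, align 4] → 12
  @12: a [2B, align 2] → 14
  +2 pad (align 4)
  @16: b [44B, align 4] → 60
  @60: e [1B, align 1] → 61
  +3 pad (align 4)
  @64: f [8B, align 4] → 72
  size 72, align 4
80 − 72 = 8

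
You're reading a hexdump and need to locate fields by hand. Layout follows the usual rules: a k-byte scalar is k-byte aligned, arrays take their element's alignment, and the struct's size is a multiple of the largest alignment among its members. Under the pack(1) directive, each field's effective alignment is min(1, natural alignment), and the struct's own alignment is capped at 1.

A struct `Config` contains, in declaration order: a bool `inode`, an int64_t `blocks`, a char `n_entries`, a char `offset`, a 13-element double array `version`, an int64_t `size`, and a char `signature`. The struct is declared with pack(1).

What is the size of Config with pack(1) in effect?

@0: inode [1B, align 1] → 1
@1: blocks [8B, align 1] → 9
@9: n_entries [1B, align 1] → 10
@10: offset [1B, align 1] → 11
@11: version [104B, align 1] → 115
@115: size [8B, align 1] → 123
@123: signature [1B, align 1] → 124
size 124, align 1

124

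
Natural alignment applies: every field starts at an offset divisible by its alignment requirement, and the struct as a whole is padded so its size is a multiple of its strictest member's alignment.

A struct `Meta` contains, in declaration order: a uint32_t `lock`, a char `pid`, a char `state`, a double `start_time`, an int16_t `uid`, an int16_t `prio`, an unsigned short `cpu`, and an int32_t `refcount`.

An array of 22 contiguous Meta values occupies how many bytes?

0..4  lock  (4B, 4-aligned)
4..5  pid  (1B, 1-aligned)
5..6  state  (1B, 1-aligned)
6..8  -- padding (2B)
8..16  start_time  (8B, 8-aligned)
16..18  uid  (2B, 2-aligned)
18..20  prio  (2B, 2-aligned)
20..22  cpu  (2B, 2-aligned)
22..24  -- padding (2B)
24..28  refcount  (4B, 4-aligned)
28..32  -- tail padding (4B)
sizeof = 32, alignof = 8
array of 22: 22 × 32 = 704

704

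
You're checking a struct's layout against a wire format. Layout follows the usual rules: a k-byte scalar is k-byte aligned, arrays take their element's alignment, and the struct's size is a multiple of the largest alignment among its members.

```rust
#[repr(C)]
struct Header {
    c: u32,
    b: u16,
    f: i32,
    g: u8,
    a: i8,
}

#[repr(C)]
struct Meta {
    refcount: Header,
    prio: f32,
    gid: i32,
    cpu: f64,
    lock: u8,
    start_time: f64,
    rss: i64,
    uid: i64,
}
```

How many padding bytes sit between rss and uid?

0

Header: c at 0 (size 4, align 4) → ends 4; b at 4 (size 2, align 2) → ends 6; pad 2 to align 4 for f; f at 8 (size 4, align 4) → ends 12; g at 12 (size 1, align 1) → ends 13; a at 13 (size 1, align 1) → ends 14; tail pad 2 to reach multiple of 4; total 16 bytes, alignment 4
refcount at 0 (size 16, align 4) → ends 16
prio at 16 (size 4, align 4) → ends 20
gid at 20 (size 4, align 4) → ends 24
cpu at 24 (size 8, align 8) → ends 32
lock at 32 (size 1, align 1) → ends 33
pad 7 to align 8 for start_time
start_time at 40 (size 8, align 8) → ends 48
rss at 48 (size 8, align 8) → ends 56
uid at 56 (size 8, align 8) → ends 64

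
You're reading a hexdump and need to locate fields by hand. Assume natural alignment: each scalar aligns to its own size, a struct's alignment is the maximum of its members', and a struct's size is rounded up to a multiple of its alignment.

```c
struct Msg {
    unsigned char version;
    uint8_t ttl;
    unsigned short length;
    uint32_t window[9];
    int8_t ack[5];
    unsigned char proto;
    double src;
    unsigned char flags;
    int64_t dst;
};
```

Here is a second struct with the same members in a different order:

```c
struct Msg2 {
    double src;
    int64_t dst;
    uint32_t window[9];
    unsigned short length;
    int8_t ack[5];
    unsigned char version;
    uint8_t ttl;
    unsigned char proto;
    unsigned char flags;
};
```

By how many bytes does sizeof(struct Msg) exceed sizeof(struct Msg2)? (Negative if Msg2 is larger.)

version at 0 (size 1, align 1) → ends 1
ttl at 1 (size 1, align 1) → ends 2
length at 2 (size 2, align 2) → ends 4
window at 4 (size 36, align 4) → ends 40
ack at 40 (size 5, align 1) → ends 45
proto at 45 (size 1, align 1) → ends 46
pad 2 to align 8 for src
src at 48 (size 8, align 8) → ends 56
flags at 56 (size 1, align 1) → ends 57
pad 7 to align 8 for dst
dst at 64 (size 8, align 8) → ends 72
total 72 bytes, alignment 8
— Msg2 —
src at 0 (size 8, align 8) → ends 8
dst at 8 (size 8, align 8) → ends 16
window at 16 (size 36, align 4) → ends 52
length at 52 (size 2, align 2) → ends 54
ack at 54 (size 5, align 1) → ends 59
version at 59 (size 1, align 1) → ends 60
ttl at 60 (size 1, align 1) → ends 61
proto at 61 (size 1, align 1) → ends 62
flags at 62 (size 1, align 1) → ends 63
tail pad 1 to reach multiple of 8
total 64 bytes, alignment 8
72 − 64 = 8

8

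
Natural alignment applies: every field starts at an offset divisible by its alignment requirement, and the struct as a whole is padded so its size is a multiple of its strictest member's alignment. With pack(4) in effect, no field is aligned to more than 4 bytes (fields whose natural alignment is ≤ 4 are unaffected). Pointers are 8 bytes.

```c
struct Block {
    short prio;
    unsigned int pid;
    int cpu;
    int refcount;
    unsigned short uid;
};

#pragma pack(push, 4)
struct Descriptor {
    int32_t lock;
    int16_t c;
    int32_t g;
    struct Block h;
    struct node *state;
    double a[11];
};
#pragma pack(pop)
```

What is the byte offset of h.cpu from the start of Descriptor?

Block: @0: prio [2B, align 2] → 2; +2 pad (align 4); @4: pid [4B, align 4] → 8; @8: cpu [4B, align 4] → 12; @12: refcount [4B, align 4] → 16; @16: uid [2B, align 2] → 18; +2 tail pad (align 4); size 20, align 4
@0: lock [4B, align 4] → 4
@4: c [2B, align 2] → 6
+2 pad (align 4)
@8: g [4B, align 4] → 12
@12: h [20B, align 4] → 32
within Block: cpu at 8
12 + 8 = 20

20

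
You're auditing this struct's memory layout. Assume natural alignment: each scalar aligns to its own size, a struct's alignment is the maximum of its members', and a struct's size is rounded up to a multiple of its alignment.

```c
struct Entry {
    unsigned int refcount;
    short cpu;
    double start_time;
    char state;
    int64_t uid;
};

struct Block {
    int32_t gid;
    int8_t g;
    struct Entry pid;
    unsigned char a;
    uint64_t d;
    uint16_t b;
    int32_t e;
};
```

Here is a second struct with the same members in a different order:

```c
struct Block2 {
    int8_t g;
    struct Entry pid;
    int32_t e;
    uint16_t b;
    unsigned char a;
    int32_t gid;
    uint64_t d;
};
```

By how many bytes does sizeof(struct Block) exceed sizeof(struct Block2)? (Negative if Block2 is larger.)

0

Entry: 0..4  refcount  (4B, 4-aligned); 4..6  cpu  (2B, 2-aligned); 6..8  -- padding (2B); 8..16  start_time  (8B, 8-aligned); 16..17  state  (1B, 1-aligned); 17..24  -- padding (7B); 24..32  uid  (8B, 8-aligned); sizeof = 32, alignof = 8
0..4  gid  (4B, 4-aligned)
4..5  g  (1B, 1-aligned)
5..8  -- padding (3B)
8..40  pid  (32B, 8-aligned)
40..41  a  (1B, 1-aligned)
41..48  -- padding (7B)
48..56  d  (8B, 8-aligned)
56..58  b  (2B, 2-aligned)
58..60  -- padding (2B)
60..64  e  (4B, 4-aligned)
sizeof = 64, alignof = 8
— Block2 —
0..1  g  (1B, 1-aligned)
1..8  -- padding (7B)
8..40  pid  (32B, 8-aligned)
40..44  e  (4B, 4-aligned)
44..46  b  (2B, 2-aligned)
46..47  a  (1B, 1-aligned)
47..48  -- padding (1B)
48..52  gid  (4B, 4-aligned)
52..56  -- padding (4B)
56..64  d  (8B, 8-aligned)
sizeof = 64, alignof = 8
64 − 64 = 0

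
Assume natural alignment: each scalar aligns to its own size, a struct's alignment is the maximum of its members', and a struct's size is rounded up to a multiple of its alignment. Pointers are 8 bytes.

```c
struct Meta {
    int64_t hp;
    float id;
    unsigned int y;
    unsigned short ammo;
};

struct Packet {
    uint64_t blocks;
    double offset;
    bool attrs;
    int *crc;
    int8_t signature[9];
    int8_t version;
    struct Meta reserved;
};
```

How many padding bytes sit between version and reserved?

6

Meta: @0: hp [8B, align 8] → 8; @8: id [4B, align 4] → 12; @12: y [4B, align 4] → 16; @16: ammo [2B, align 2] → 18; +6 tail pad (align 8); size 24, align 8
@0: blocks [8B, align 8] → 8
@8: offset [8B, align 8] → 16
@16: attrs [1B, align 1] → 17
+7 pad (align 8)
@24: crc [8B, align 8] → 32
@32: signature [9B, align 1] → 41
@41: version [1B, align 1] → 42
+6 pad (align 8)
@48: reserved [24B, align 8] → 72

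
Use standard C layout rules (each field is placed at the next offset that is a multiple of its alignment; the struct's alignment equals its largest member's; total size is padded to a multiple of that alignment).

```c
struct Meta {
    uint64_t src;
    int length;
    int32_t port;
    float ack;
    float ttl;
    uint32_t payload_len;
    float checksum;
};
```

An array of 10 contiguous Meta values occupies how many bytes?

@0: src [8B, align 8] → 8
@8: length [4B, align 4] → 12
@12: port [4B, align 4] → 16
@16: ack [4B, align 4] → 20
@20: ttl [4B, align 4] → 24
@24: payload_len [4B, align 4] → 28
@28: checksum [4B, align 4] → 32
size 32, align 8
array of 10: 10 × 32 = 320

320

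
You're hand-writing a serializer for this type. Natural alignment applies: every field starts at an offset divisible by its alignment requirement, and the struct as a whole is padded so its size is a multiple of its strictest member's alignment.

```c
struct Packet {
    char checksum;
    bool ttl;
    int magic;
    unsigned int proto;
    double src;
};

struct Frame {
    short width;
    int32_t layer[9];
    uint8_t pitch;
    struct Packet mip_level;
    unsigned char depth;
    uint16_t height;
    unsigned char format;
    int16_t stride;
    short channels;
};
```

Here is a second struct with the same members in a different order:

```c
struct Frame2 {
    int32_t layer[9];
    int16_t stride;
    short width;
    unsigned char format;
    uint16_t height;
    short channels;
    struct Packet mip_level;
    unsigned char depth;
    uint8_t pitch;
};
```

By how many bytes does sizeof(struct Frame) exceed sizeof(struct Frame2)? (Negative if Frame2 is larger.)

Packet: @0: checksum [1B, align 1] → 1; @1: ttl [1B, align 1] → 2; +2 pad (align 4); @4: magic [4B, align 4] → 8; @8: proto [4B, align 4] → 12; +4 pad (align 8); @16: src [8B, align 8] → 24; size 24, align 8
@0: width [2B, align 2] → 2
+2 pad (align 4)
@4: layer [36B, align 4] → 40
@40: pitch [1B, align 1] → 41
+7 pad (align 8)
@48: mip_level [24B, align 8] → 72
@72: depth [1B, align 1] → 73
+1 pad (align 2)
@74: height [2B, align 2] → 76
@76: format [1B, align 1] → 77
+1 pad (align 2)
@78: stride [2B, align 2] → 80
@80: channels [2B, align 2] → 82
+6 tail pad (align 8)
size 88, align 8
— Frame2 —
@0: layer [36B, align 4] → 36
@36: stride [2B, align 2] → 38
@38: width [2B, align 2] → 40
@40: format [1B, align 1] → 41
+1 pad (align 2)
@42: height [2B, align 2] → 44
@44: channels [2B, align 2] → 46
+2 pad (align 8)
@48: mip_level [24B, align 8] → 72
@72: depth [1B, align 1] → 73
@73: pitch [1B, align 1] → 74
+6 tail pad (align 8)
size 80, align 8
88 − 80 = 8

8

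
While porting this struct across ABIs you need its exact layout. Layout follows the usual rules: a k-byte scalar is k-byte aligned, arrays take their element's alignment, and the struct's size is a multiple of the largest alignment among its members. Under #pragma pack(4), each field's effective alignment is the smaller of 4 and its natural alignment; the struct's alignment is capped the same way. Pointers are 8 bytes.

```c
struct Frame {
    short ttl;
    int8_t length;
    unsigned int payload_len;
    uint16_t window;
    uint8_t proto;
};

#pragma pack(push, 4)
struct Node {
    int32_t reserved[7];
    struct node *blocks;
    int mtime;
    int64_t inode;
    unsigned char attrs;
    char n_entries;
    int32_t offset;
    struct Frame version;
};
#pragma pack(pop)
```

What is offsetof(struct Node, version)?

Frame: ttl at 0 (size 2, align 2) → ends 2; length at 2 (size 1, align 1) → ends 3; pad 1 to align 4 for payload_len; payload_len at 4 (size 4, align 4) → ends 8; window at 8 (size 2, align 2) → ends 10; proto at 10 (size 1, align 1) → ends 11; tail pad 1 to reach multiple of 4; total 12 bytes, alignment 4
reserved at 0 (size 28, align 4) → ends 28
blocks at 28 (size 8, align 4) → ends 36
mtime at 36 (size 4, align 4) → ends 40
inode at 40 (size 8, align 4) → ends 48
attrs at 48 (size 1, align 1) → ends 49
n_entries at 49 (size 1, align 1) → ends 50
pad 2 to align 4 for offset
offset at 52 (size 4, align 4) → ends 56
version at 56 (size 12, align 4) → ends 68

56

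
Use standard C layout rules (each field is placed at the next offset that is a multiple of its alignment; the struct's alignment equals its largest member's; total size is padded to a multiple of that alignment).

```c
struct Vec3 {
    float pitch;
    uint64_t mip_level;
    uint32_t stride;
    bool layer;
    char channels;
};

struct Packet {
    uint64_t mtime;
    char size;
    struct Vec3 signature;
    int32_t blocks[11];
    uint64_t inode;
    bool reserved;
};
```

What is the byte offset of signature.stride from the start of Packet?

32

Vec3: 0..4  pitch  (4B, 4-aligned); 4..8  -- padding (4B); 8..16  mip_level  (8B, 8-aligned); 16..20  stride  (4B, 4-aligned); 20..21  layer  (1B, 1-aligned); 21..22  channels  (1B, 1-aligned); 22..24  -- tail padding (2B); sizeof = 24, alignof = 8
0..8  mtime  (8B, 8-aligned)
8..9  size  (1B, 1-aligned)
9..16  -- padding (7B)
16..40  signature  (24B, 8-aligned)
within Vec3: stride at 16
16 + 16 = 32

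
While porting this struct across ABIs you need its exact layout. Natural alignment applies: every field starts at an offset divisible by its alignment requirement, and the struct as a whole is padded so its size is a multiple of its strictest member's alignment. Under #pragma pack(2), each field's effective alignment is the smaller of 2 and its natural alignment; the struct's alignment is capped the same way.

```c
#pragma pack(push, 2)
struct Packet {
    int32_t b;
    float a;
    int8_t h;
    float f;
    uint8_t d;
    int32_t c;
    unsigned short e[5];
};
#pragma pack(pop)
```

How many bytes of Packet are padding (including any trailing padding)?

2

b at 0 (size 4, align 2) → ends 4
a at 4 (size 4, align 2) → ends 8
h at 8 (size 1, align 1) → ends 9
pad 1 to align 2 for f
f at 10 (size 4, align 2) → ends 14
d at 14 (size 1, align 1) → ends 15
pad 1 to align 2 for c
c at 16 (size 4, align 2) → ends 20
e at 20 (size 10, align 2) → ends 30
total 30 bytes, alignment 2
data bytes 28, size 30 → padding 2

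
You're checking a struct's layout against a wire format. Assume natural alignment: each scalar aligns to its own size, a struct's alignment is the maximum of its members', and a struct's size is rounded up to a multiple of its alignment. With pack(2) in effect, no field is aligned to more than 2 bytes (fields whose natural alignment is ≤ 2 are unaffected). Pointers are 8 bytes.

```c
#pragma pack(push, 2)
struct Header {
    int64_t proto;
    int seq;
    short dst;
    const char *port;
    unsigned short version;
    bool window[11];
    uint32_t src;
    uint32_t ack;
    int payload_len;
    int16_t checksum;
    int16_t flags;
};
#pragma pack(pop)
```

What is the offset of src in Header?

@0: proto [8B, align 2] → 8
@8: seq [4B, align 2] → 12
@12: dst [2B, align 2] → 14
@14: port [8B, align 2] → 22
@22: version [2B, align 2] → 24
@24: window [11B, align 1] → 35
+1 pad (align 2)
@36: src [4B, align 2] → 40

36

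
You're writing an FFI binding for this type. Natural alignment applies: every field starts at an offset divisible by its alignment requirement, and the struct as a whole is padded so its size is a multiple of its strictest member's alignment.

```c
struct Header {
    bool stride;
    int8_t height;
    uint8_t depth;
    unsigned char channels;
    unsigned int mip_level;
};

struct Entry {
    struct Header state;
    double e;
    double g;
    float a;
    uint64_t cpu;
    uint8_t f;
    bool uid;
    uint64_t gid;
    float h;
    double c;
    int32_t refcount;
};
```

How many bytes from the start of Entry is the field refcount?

Header: stride at 0 (size 1, align 1) → ends 1; height at 1 (size 1, align 1) → ends 2; depth at 2 (size 1, align 1) → ends 3; channels at 3 (size 1, align 1) → ends 4; mip_level at 4 (size 4, align 4) → ends 8; total 8 bytes, alignment 4
state at 0 (size 8, align 4) → ends 8
e at 8 (size 8, align 8) → ends 16
g at 16 (size 8, align 8) → ends 24
a at 24 (size 4, align 4) → ends 28
pad 4 to align 8 for cpu
cpu at 32 (size 8, align 8) → ends 40
f at 40 (size 1, align 1) → ends 41
uid at 41 (size 1, align 1) → ends 42
pad 6 to align 8 for gid
gid at 48 (size 8, align 8) → ends 56
h at 56 (size 4, align 4) → ends 60
pad 4 to align 8 for c
c at 64 (size 8, align 8) → ends 72
refcount at 72 (size 4, align 4) → ends 76

72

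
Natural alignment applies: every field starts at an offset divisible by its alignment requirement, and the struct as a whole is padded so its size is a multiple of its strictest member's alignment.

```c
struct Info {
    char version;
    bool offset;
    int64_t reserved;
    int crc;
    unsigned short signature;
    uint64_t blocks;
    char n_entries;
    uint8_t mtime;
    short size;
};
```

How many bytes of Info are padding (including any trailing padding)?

12

0..1  version  (1B, 1-aligned)
1..2  offset  (1B, 1-aligned)
2..8  -- padding (6B)
8..16  reserved  (8B, 8-aligned)
16..20  crc  (4B, 4-aligned)
20..22  signature  (2B, 2-aligned)
22..24  -- padding (2B)
24..32  blocks  (8B, 8-aligned)
32..33  n_entries  (1B, 1-aligned)
33..34  mtime  (1B, 1-aligned)
34..36  size  (2B, 2-aligned)
36..40  -- tail padding (4B)
sizeof = 40, alignof = 8
data bytes 28, size 40 → padding 12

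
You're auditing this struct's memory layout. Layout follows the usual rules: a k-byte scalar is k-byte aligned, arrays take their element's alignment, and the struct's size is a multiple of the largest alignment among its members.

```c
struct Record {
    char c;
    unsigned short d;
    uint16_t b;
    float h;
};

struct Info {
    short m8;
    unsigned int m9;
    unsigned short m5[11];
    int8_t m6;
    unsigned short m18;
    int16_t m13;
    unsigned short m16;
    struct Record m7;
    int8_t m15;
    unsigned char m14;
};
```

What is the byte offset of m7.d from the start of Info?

42

Record: c at 0 (size 1, align 1) → ends 1; pad 1 to align 2 for d; d at 2 (size 2, align 2) → ends 4; b at 4 (size 2, align 2) → ends 6; pad 2 to align 4 for h; h at 8 (size 4, align 4) → ends 12; total 12 bytes, alignment 4
m8 at 0 (size 2, align 2) → ends 2
pad 2 to align 4 for m9
m9 at 4 (size 4, align 4) → ends 8
m5 at 8 (size 22, align 2) → ends 30
m6 at 30 (size 1, align 1) → ends 31
pad 1 to align 2 for m18
m18 at 32 (size 2, align 2) → ends 34
m13 at 34 (size 2, align 2) → ends 36
m16 at 36 (size 2, align 2) → ends 38
pad 2 to align 4 for m7
m7 at 40 (size 12, align 4) → ends 52
within Record: d at 2
40 + 2 = 42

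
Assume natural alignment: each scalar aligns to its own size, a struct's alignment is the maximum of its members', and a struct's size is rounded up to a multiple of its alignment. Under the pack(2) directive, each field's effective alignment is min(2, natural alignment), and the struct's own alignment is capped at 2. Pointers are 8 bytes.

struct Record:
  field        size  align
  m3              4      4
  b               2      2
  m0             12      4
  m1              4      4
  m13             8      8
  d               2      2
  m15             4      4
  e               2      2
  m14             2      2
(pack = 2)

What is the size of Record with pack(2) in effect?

40

0..4  m3  (4B, 2-aligned)
4..6  b  (2B, 2-aligned)
6..18  m0  (12B, 2-aligned)
18..22  m1  (4B, 2-aligned)
22..30  m13  (8B, 2-aligned)
30..32  d  (2B, 2-aligned)
32..36  m15  (4B, 2-aligned)
36..38  e  (2B, 2-aligned)
38..40  m14  (2B, 2-aligned)
sizeof = 40, alignof = 2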